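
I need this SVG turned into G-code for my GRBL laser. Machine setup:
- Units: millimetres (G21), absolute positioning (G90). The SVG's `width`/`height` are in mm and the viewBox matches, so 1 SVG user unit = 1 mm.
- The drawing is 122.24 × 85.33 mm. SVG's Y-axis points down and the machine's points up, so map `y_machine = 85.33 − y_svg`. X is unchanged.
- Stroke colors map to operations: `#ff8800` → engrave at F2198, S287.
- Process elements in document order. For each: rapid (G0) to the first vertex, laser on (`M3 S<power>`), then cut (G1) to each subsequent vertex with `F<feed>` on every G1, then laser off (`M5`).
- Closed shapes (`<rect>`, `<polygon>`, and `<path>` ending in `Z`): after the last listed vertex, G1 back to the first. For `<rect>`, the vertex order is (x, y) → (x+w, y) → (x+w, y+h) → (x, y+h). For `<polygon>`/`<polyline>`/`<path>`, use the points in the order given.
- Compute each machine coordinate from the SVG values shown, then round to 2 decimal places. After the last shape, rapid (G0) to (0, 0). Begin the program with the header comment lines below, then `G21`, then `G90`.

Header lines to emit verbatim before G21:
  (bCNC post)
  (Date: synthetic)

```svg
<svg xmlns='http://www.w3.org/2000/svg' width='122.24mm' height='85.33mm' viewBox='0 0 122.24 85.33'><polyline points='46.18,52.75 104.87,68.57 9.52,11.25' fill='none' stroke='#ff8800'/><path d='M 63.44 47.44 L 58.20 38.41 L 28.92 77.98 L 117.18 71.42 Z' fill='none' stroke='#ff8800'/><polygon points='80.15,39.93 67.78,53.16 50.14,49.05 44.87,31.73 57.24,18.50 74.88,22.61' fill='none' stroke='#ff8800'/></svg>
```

viewBox `0 0 122.24 85.33` with mm width/height → 1 unit = 1 mm. Flip: y_m = 85.33 − y_svg.

**Shape 1** — `<polyline>` open polyline, stroke `#ff8800` → engrave (S287, F2198). Machine vertices: (46.18,32.58) → (104.87,16.76) → (9.52,74.08). Open path.

**Shape 2** — `<path>` closed polygon, stroke `#ff8800` → engrave (S287, F2198). Machine vertices: (63.44,37.89) → (58.20,46.92) → (28.92,7.35) → (117.18,13.91) → (63.44,37.89). Closed: final G1 returns to the first vertex.

**Shape 3** — `<polygon>` regular polygon, stroke `#ff8800` → engrave (S287, F2198). Machine vertices: (80.15,45.40) → (67.78,32.17) → (50.14,36.28) → (44.87,53.60) → (57.24,66.83) → (74.88,62.72) → (80.15,45.40). Closed: final G1 returns to the first vertex.

(bCNC post)
(Date: synthetic)
G21
G90
G0 X46.18 Y32.58
M3 S287
G1 X104.87 Y16.76 F2198
G1 X9.52 Y74.08 F2198
M5
G0 X63.44 Y37.89
M3 S287
G1 X58.20 Y46.92 F2198
G1 X28.92 Y7.35 F2198
G1 X117.18 Y13.91 F2198
G1 X63.44 Y37.89 F2198
M5
G0 X80.15 Y45.40
M3 S287
G1 X67.78 Y32.17 F2198
G1 X50.14 Y36.28 F2198
G1 X44.87 Y53.60 F2198
G1 X57.24 Y66.83 F2198
G1 X74.88 Y62.72 F2198
G1 X80.15 Y45.40 F2198
M5
G0 X0.00 Y0.00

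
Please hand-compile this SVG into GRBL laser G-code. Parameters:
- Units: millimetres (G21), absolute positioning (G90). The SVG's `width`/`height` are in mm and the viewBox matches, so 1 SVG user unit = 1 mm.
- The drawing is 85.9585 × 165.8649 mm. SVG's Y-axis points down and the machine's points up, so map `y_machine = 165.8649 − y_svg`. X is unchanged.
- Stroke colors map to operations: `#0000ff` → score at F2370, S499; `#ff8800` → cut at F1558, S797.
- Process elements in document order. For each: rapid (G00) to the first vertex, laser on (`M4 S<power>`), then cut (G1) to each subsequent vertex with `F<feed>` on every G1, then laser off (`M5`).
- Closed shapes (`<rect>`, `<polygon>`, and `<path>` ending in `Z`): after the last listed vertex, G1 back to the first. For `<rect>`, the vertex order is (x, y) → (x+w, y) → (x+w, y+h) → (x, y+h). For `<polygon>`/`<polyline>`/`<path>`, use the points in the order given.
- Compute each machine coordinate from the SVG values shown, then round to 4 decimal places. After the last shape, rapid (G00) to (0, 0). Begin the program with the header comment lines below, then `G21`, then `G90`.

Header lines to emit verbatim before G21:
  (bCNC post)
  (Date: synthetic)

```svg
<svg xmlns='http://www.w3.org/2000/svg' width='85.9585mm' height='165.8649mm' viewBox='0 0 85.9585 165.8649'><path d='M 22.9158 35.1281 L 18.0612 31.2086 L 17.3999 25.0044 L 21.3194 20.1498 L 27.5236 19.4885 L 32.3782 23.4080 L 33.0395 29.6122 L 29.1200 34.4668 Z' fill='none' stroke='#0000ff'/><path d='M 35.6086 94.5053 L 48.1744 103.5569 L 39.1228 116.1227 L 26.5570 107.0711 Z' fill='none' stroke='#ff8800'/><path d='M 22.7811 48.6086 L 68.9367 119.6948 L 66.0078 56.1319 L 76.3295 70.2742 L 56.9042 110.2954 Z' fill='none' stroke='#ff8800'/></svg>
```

(bCNC post)
(Date: synthetic)
G21
G90
G00 X22.9158 Y130.7368
M4 S499
G1 X18.0612 Y134.6563 F2370
G1 X17.3999 Y140.8605 F2370
G1 X21.3194 Y145.7151 F2370
G1 X27.5236 Y146.3764 F2370
G1 X32.3782 Y142.4569 F2370
G1 X33.0395 Y136.2527 F2370
G1 X29.1200 Y131.3981 F2370
G1 X22.9158 Y130.7368 F2370
M5
G00 X35.6086 Y71.3596
M4 S797
G1 X48.1744 Y62.3080 F1558
G1 X39.1228 Y49.7422 F1558
G1 X26.5570 Y58.7938 F1558
G1 X35.6086 Y71.3596 F1558
M5
G00 X22.7811 Y117.2563
M4 S797
G1 X68.9367 Y46.1701 F1558
G1 X66.0078 Y109.7330 F1558
G1 X76.3295 Y95.5907 F1558
G1 X56.9042 Y55.5695 F1558
G1 X22.7811 Y117.2563 F1558
M5
G00 X0.0000 Y0.0000

viewBox `0 0 85.9585 165.8649` with mm width/height → 1 unit = 1 mm. Flip: y_m = 165.8649 − y_svg.

**Shape 1** — `<path>` regular polygon, stroke `#0000ff` → score (S499, F2370). Machine vertices: (22.9158,130.7368) → (18.0612,134.6563) → (17.3999,140.8605) → (21.3194,145.7151) → (27.5236,146.3764) → (32.3782,142.4569) → (33.0395,136.2527) → (29.1200,131.3981) → (22.9158,130.7368). Closed: final G1 returns to the first vertex.

**Shape 2** — `<path>` regular polygon, stroke `#ff8800` → cut (S797, F1558). Machine vertices: (35.6086,71.3596) → (48.1744,62.3080) → (39.1228,49.7422) → (26.5570,58.7938) → (35.6086,71.3596). Closed: final G1 returns to the first vertex.

**Shape 3** — `<path>` closed polygon, stroke `#ff8800` → cut (S797, F1558). Machine vertices: (22.7811,117.2563) → (68.9367,46.1701) → (66.0078,109.7330) → (76.3295,95.5907) → (56.9042,55.5695) → (22.7811,117.2563). Closed: final G1 returns to the first vertex.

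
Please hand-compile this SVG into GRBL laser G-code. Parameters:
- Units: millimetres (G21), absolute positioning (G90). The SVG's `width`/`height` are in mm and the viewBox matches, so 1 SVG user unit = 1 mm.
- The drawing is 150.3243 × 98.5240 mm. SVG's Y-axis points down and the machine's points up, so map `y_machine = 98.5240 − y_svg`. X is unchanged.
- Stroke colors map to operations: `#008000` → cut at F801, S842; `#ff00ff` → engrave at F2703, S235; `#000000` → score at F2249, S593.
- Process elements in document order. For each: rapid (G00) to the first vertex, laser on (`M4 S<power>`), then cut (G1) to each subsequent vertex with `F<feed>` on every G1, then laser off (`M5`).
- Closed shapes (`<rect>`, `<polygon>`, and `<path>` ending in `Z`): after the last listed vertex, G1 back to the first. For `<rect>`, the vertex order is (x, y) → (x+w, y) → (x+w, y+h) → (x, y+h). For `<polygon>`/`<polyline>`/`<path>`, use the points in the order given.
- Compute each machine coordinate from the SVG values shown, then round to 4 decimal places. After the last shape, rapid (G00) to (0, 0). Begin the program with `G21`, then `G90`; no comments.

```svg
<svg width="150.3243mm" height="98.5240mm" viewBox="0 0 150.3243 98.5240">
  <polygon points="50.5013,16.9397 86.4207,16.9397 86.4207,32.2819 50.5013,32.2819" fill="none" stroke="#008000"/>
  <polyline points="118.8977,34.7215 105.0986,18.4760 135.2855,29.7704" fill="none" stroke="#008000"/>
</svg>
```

G21
G90
G00 X50.5013 Y81.5843
M4 S842
G1 X86.4207 Y81.5843 F801
G1 X86.4207 Y66.2421 F801
G1 X50.5013 Y66.2421 F801
G1 X50.5013 Y81.5843 F801
M5
G00 X118.8977 Y63.8025
M4 S842
G1 X105.0986 Y80.0480 F801
G1 X135.2855 Y68.7536 F801
M5
G00 X0.0000 Y0.0000

1 u = 1 mm; y_m = 98.5240 − y.

[1] `<polygon>` rectangle, #008000→cut S842 F801: (50.5013,81.5843) → (86.4207,81.5843) → (86.4207,66.2421) → (50.5013,66.2421) → (50.5013,81.5843) (closed)

[2] `<polyline>` open polyline, #008000→cut S842 F801: (118.8977,63.8025) → (105.0986,80.0480) → (135.2855,68.7536)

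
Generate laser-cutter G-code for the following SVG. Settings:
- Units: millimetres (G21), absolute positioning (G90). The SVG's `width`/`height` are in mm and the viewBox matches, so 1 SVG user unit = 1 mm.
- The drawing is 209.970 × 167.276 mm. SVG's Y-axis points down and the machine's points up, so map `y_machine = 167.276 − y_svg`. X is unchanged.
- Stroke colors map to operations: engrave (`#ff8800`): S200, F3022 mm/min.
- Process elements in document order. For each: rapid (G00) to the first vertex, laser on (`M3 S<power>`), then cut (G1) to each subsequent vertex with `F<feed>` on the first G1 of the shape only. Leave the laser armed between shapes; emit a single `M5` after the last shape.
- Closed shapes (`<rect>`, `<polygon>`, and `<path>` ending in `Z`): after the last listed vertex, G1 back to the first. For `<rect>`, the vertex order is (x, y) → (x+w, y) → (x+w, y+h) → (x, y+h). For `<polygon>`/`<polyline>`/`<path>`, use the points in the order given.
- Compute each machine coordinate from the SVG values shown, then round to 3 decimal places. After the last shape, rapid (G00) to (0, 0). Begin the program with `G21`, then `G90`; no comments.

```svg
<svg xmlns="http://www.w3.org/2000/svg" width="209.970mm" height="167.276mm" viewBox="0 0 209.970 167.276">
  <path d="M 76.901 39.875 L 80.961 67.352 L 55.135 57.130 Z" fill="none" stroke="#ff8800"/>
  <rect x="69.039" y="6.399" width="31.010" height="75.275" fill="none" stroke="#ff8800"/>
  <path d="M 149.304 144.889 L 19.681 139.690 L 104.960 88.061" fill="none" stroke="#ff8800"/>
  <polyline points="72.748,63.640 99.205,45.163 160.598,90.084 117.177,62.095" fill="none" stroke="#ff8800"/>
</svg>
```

G21
G90
G00 X76.901 Y127.401
M3 S200
G1 X80.961 Y99.924 F3022
G1 X55.135 Y110.146
G1 X76.901 Y127.401
G00 X69.039 Y160.877
M3 S200
G1 X100.049 Y160.877 F3022
G1 X100.049 Y85.602
G1 X69.039 Y85.602
G1 X69.039 Y160.877
G00 X149.304 Y22.387
M3 S200
G1 X19.681 Y27.586 F3022
G1 X104.960 Y79.215
G00 X72.748 Y103.636
M3 S200
G1 X99.205 Y122.113 F3022
G1 X160.598 Y77.192
G1 X117.177 Y105.181
M5
G00 X0.000 Y0.000

1 u = 1 mm; y_m = 167.276 − y.

[1] `<path>` regular polygon, #ff8800→engrave S200 F3022: (76.901,127.401) → (80.961,99.924) → (55.135,110.146) → (76.901,127.401) (closed)

[2] `<rect>` rectangle, #ff8800→engrave S200 F3022: (69.039,160.877) → (100.049,160.877) → (100.049,85.602) → (69.039,85.602) → (69.039,160.877) (closed)

[3] `<path>` open polyline, #ff8800→engrave S200 F3022: (149.304,22.387) → (19.681,27.586) → (104.960,79.215)

[4] `<polyline>` open polyline, #ff8800→engrave S200 F3022: (72.748,103.636) → (99.205,122.113) → (160.598,77.192) → (117.177,105.181)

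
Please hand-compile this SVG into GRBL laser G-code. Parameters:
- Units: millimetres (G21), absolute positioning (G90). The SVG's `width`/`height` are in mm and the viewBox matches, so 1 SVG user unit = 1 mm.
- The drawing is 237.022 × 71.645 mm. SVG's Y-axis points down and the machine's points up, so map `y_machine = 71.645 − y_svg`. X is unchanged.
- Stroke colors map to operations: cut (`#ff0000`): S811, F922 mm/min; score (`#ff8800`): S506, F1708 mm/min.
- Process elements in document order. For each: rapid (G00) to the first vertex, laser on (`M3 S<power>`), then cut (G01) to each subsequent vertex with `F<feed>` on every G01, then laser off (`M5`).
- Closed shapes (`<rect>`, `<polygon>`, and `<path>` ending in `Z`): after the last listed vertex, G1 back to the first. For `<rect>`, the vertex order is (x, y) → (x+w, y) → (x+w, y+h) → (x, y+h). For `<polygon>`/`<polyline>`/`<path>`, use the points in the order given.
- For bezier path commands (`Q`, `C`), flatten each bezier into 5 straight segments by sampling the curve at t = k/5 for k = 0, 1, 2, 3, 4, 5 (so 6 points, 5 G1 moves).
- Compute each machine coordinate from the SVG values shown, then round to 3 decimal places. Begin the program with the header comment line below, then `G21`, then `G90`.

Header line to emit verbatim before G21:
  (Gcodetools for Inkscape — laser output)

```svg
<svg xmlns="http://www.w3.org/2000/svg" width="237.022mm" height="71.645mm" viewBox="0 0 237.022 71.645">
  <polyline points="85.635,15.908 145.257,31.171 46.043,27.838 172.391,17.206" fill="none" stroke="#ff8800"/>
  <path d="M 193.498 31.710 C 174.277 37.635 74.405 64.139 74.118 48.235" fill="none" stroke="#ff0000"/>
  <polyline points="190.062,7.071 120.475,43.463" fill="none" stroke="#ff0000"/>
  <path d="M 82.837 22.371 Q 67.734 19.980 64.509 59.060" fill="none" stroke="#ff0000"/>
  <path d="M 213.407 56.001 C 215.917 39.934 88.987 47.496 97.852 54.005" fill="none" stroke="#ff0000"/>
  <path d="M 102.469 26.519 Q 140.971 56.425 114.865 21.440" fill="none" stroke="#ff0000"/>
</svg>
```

(Gcodetools for Inkscape — laser output)
G21
G90
G00 X85.635 Y55.737
M3 S506
G01 X145.257 Y40.474 F1708
G01 X46.043 Y43.807 F1708
G01 X172.391 Y54.439 F1708
M5
G00 X193.498 Y39.935
M3 S811
G01 X173.729 Y34.414 F922
G01 X143.255 Y26.978 F922
G01 X110.728 Y20.650 F922
G01 X84.799 Y18.453 F922
G01 X74.118 Y23.410 F922
M5
G00 X190.062 Y64.574
M3 S811
G01 X120.475 Y28.182 F922
M5
G00 X82.837 Y49.274
M3 S811
G01 X77.271 Y48.572 F922
G01 X72.655 Y44.551 F922
G01 X68.989 Y37.214 F922
G01 X66.274 Y26.558 F922
G01 X64.509 Y12.585 F922
M5
G00 X213.407 Y15.644
M3 S811
G01 X201.502 Y22.646 F922
G01 X171.263 Y25.162 F922
G01 X135.421 Y24.377 F922
G01 X106.707 Y21.474 F922
G01 X97.852 Y17.640 F922
M5
G00 X102.469 Y45.126
M3 S811
G01 X115.285 Y35.759 F922
G01 X122.933 Y31.584 F922
G01 X125.413 Y32.600 F922
G01 X122.723 Y38.807 F922
G01 X114.865 Y50.205 F922
M5

Since the viewBox matches the mm dimensions, user units are millimetres directly. The only transform is the Y-flip y_m = 71.645 − y_svg.

Shape 1 is a open polyline drawn with `<polyline>`. Its stroke #ff8800 means score at S506, F1708. After flipping Y the toolpath is (85.635,55.737) → (145.257,40.474) → (46.043,43.807) → (172.391,54.439).

Shape 2 is a cubic bezier drawn with `<path>`. Its stroke #ff0000 means cut at S811, F922. After flipping Y the toolpath is (193.498,39.935) → (173.729,34.414) → (143.255,26.978) → (110.728,20.650) → (84.799,18.453) → (74.118,23.410).

Shape 3 is a line segment drawn with `<polyline>`. Its stroke #ff0000 means cut at S811, F922. After flipping Y the toolpath is (190.062,64.574) → (120.475,28.182).

Shape 4 is a quadratic bezier drawn with `<path>`. Its stroke #ff0000 means cut at S811, F922. After flipping Y the toolpath is (82.837,49.274) → (77.271,48.572) → (72.655,44.551) → (68.989,37.214) → (66.274,26.558) → (64.509,12.585).

Shape 5 is a cubic bezier drawn with `<path>`. Its stroke #ff0000 means cut at S811, F922. After flipping Y the toolpath is (213.407,15.644) → (201.502,22.646) → (171.263,25.162) → (135.421,24.377) → (106.707,21.474) → (97.852,17.640).

Shape 6 is a quadratic bezier drawn with `<path>`. Its stroke #ff0000 means cut at S811, F922. After flipping Y the toolpath is (102.469,45.126) → (115.285,35.759) → (122.933,31.584) → (125.413,32.600) → (122.723,38.807) → (114.865,50.205).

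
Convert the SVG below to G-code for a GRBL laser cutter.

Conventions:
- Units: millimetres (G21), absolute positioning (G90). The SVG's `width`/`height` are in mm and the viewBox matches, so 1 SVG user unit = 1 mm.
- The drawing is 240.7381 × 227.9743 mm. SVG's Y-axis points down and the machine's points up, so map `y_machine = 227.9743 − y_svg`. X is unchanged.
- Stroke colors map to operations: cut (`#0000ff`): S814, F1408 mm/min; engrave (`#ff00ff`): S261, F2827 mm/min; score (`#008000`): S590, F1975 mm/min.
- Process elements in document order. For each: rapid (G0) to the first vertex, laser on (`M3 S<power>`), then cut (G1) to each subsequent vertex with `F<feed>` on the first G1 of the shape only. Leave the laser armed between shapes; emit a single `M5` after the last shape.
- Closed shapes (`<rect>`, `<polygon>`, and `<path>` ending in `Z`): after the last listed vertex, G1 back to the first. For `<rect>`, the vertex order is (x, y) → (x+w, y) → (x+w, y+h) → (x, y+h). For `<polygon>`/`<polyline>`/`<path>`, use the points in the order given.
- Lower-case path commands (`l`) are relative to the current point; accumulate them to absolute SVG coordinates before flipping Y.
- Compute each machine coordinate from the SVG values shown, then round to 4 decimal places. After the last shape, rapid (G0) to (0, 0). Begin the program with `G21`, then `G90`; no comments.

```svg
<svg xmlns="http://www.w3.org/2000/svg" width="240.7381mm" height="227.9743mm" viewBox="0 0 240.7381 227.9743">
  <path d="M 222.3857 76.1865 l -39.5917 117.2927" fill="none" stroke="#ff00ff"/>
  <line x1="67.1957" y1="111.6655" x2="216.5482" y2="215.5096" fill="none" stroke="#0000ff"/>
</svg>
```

Since the viewBox matches the mm dimensions, user units are millimetres directly. The only transform is the Y-flip y_m = 227.9743 − y_svg.

Shape 1 is a line segment drawn with `<path>`. Its stroke #ff00ff means engrave at S261, F2827. After flipping Y the toolpath is (222.3857,151.7878) → (182.7940,34.4951).

Shape 2 is a line segment drawn with `<line>`. Its stroke #0000ff means cut at S814, F1408. After flipping Y the toolpath is (67.1957,116.3088) → (216.5482,12.4647).

G21
G90
G0 X222.3857 Y151.7878
M3 S261
G1 X182.7940 Y34.4951 F2827
G0 X67.1957 Y116.3088
M3 S814
G1 X216.5482 Y12.4647 F1408
M5
G0 X0.0000 Y0.0000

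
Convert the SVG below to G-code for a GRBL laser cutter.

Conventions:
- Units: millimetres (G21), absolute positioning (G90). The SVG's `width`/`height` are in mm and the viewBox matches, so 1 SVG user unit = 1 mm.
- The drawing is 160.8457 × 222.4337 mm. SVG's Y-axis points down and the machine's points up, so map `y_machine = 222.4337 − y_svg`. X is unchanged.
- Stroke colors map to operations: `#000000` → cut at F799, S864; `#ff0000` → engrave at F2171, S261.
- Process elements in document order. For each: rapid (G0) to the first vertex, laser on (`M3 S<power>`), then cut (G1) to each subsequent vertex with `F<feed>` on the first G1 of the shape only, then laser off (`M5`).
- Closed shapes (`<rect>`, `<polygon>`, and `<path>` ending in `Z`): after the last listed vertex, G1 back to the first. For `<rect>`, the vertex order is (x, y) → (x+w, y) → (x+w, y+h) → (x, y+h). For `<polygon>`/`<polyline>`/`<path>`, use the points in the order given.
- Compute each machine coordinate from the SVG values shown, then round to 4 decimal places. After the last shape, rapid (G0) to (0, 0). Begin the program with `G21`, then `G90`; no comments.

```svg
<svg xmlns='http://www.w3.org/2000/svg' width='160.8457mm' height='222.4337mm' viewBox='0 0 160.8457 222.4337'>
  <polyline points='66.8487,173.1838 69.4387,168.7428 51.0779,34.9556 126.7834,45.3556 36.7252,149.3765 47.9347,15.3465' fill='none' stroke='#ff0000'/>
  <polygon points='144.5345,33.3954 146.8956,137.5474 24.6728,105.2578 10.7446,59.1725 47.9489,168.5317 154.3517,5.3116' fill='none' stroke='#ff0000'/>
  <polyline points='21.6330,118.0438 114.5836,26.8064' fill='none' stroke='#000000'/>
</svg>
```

viewBox `0 0 160.8457 222.4337` with mm width/height → 1 unit = 1 mm. Flip: y_m = 222.4337 − y_svg.

**Shape 1** — `<polyline>` open polyline, stroke `#ff0000` → engrave (S261, F2171). Machine vertices: (66.8487,49.2499) → (69.4387,53.6909) → (51.0779,187.4781) → (126.7834,177.0781) → (36.7252,73.0572) → (47.9347,207.0872). Open path.

**Shape 2** — `<polygon>` closed polygon, stroke `#ff0000` → engrave (S261, F2171). Machine vertices: (144.5345,189.0383) → (146.8956,84.8863) → (24.6728,117.1759) → (10.7446,163.2612) → (47.9489,53.9020) → (154.3517,217.1221) → (144.5345,189.0383). Closed: final G1 returns to the first vertex.

**Shape 3** — `<polyline>` line segment, stroke `#000000` → cut (S864, F799). Machine vertices: (21.6330,104.3899) → (114.5836,195.6273). Open path.

G21
G90
G0 X66.8487 Y49.2499
M3 S261
G1 X69.4387 Y53.6909 F2171
G1 X51.0779 Y187.4781
G1 X126.7834 Y177.0781
G1 X36.7252 Y73.0572
G1 X47.9347 Y207.0872
M5
G0 X144.5345 Y189.0383
M3 S261
G1 X146.8956 Y84.8863 F2171
G1 X24.6728 Y117.1759
G1 X10.7446 Y163.2612
G1 X47.9489 Y53.9020
G1 X154.3517 Y217.1221
G1 X144.5345 Y189.0383
M5
G0 X21.6330 Y104.3899
M3 S864
G1 X114.5836 Y195.6273 F799
M5
G0 X0.0000 Y0.0000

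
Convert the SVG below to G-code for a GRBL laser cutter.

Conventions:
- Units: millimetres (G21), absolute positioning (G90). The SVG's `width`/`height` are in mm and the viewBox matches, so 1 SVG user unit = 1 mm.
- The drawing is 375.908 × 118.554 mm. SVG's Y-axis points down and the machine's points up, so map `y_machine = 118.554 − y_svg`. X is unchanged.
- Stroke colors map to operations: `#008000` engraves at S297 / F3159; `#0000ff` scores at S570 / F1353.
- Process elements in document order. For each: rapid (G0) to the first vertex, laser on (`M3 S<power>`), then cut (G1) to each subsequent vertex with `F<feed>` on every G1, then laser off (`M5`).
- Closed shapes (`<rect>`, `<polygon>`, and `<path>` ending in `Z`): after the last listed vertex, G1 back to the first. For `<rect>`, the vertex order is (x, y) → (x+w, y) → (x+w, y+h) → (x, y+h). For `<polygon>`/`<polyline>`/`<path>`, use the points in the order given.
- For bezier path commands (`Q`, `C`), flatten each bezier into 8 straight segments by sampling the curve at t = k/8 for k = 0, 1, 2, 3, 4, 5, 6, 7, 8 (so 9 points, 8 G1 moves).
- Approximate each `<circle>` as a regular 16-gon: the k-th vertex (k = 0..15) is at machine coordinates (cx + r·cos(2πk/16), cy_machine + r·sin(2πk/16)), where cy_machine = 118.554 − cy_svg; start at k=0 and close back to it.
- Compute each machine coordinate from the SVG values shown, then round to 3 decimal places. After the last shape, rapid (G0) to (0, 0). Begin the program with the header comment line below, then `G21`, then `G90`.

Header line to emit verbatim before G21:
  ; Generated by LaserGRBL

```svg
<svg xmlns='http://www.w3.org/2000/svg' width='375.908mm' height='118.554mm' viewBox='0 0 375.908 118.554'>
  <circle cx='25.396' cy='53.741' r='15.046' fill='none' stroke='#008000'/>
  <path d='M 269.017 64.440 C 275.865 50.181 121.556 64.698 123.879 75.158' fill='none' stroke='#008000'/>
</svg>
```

; Generated by LaserGRBL
G21
G90
G0 X40.442 Y64.813
M3 S297
G1 X39.297 Y70.571 F3159
G1 X36.035 Y75.452 F3159
G1 X31.154 Y78.714 F3159
G1 X25.396 Y79.859 F3159
G1 X19.638 Y78.714 F3159
G1 X14.757 Y75.452 F3159
G1 X11.495 Y70.571 F3159
G1 X10.350 Y64.813 F3159
G1 X11.495 Y59.055 F3159
G1 X14.757 Y54.174 F3159
G1 X19.638 Y50.912 F3159
G1 X25.396 Y49.767 F3159
G1 X31.154 Y50.912 F3159
G1 X36.035 Y54.174 F3159
G1 X39.297 Y59.055 F3159
G1 X40.442 Y64.813 F3159
M5
G0 X269.017 Y54.114
M3 S297
G1 X264.651 Y58.176 F3159
G1 X248.902 Y59.926 F3159
G1 X225.491 Y59.747 F3159
G1 X198.145 Y58.025 F3159
G1 X170.586 Y55.144 F3159
G1 X146.540 Y51.489 F3159
G1 X129.729 Y47.445 F3159
G1 X123.879 Y43.396 F3159
M5
G0 X0.000 Y0.000

viewBox `0 0 375.908 118.554` with mm width/height → 1 unit = 1 mm. Flip: y_m = 118.554 − y_svg.

**Shape 1** — `<circle>` circle, stroke `#008000` → engrave (S297, F3159). Machine vertices: (40.442,64.813) → (39.297,70.571) → (36.035,75.452) → (31.154,78.714) → (25.396,79.859) → (19.638,78.714) → (14.757,75.452) → (11.495,70.571) → (10.350,64.813) → (11.495,59.055) → (14.757,54.174) → (19.638,50.912) → (25.396,49.767) → (31.154,50.912) → (36.035,54.174) → (39.297,59.055) → (40.442,64.813). Closed: final G1 returns to the first vertex.

**Shape 2** — `<path>` cubic bezier, stroke `#008000` → engrave (S297, F3159). Control points (SVG): P0=(269.017,64.440), P1=(275.865,50.181), P2=(121.556,64.698), P3=(123.879,75.158); sampled at t=k/8. Machine vertices: (269.017,54.114) → (264.651,58.176) → (248.902,59.926) → (225.491,59.747) → (198.145,58.025) → (170.586,55.144) → (146.540,51.489) → (129.729,47.445) → (123.879,43.396). Open path.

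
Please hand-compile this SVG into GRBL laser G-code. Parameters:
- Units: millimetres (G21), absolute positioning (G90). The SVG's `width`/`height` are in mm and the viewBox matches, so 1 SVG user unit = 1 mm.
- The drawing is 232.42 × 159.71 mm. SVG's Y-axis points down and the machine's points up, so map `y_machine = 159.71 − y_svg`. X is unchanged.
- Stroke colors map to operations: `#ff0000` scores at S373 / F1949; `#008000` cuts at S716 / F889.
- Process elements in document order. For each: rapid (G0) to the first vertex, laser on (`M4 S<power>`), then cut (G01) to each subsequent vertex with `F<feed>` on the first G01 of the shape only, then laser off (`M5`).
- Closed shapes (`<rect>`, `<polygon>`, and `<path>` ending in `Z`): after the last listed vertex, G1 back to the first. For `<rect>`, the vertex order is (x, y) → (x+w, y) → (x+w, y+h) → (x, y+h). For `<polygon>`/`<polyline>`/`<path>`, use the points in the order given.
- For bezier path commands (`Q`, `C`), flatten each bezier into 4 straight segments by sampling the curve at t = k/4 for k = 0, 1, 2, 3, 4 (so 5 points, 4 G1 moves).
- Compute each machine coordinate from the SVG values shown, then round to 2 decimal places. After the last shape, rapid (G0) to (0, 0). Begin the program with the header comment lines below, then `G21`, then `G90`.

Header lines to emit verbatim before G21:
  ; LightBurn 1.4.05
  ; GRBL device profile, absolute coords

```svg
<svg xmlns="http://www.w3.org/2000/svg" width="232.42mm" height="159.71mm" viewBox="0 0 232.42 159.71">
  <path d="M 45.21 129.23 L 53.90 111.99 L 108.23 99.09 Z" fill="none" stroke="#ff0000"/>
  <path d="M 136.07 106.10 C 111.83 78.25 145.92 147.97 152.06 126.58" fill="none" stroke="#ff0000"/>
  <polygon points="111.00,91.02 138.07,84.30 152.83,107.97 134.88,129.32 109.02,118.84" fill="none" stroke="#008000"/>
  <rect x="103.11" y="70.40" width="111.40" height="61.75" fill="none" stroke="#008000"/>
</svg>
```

; LightBurn 1.4.05
; GRBL device profile, absolute coords
G21
G90
G0 X45.21 Y30.48
M4 S373
G01 X53.90 Y47.72 F1949
G01 X108.23 Y60.62
G01 X45.21 Y30.48
M5
G0 X136.07 Y53.61
M4 S373
G01 X127.48 Y59.15 F1949
G01 X132.67 Y45.79
G01 X143.56 Y31.22
G01 X152.06 Y33.13
M5
G0 X111.00 Y68.69
M4 S716
G01 X138.07 Y75.41 F889
G01 X152.83 Y51.74
G01 X134.88 Y30.39
G01 X109.02 Y40.87
G01 X111.00 Y68.69
M5
G0 X103.11 Y89.31
M4 S716
G01 X214.51 Y89.31 F889
G01 X214.51 Y27.56
G01 X103.11 Y27.56
G01 X103.11 Y89.31
M5
G0 X0.00 Y0.00

Since the viewBox matches the mm dimensions, user units are millimetres directly. The only transform is the Y-flip y_m = 159.71 − y_svg.

Shape 1 is a closed polygon drawn with `<path>`. Its stroke #ff0000 means score at S373, F1949. After flipping Y the toolpath is (45.21,30.48) → (53.90,47.72) → (108.23,60.62) → (45.21,30.48), returning to the start.

Shape 2 is a cubic bezier drawn with `<path>`. Its stroke #ff0000 means score at S373, F1949. After flipping Y the toolpath is (136.07,53.61) → (127.48,59.15) → (132.67,45.79) → (143.56,31.22) → (152.06,33.13).

Shape 3 is a regular polygon drawn with `<polygon>`. Its stroke #008000 means cut at S716, F889. After flipping Y the toolpath is (111.00,68.69) → (138.07,75.41) → (152.83,51.74) → (134.88,30.39) → (109.02,40.87) → (111.00,68.69), returning to the start.

Shape 4 is a rectangle drawn with `<rect>`. Its stroke #008000 means cut at S716, F889. After flipping Y the toolpath is (103.11,89.31) → (214.51,89.31) → (214.51,27.56) → (103.11,27.56) → (103.11,89.31), returning to the start.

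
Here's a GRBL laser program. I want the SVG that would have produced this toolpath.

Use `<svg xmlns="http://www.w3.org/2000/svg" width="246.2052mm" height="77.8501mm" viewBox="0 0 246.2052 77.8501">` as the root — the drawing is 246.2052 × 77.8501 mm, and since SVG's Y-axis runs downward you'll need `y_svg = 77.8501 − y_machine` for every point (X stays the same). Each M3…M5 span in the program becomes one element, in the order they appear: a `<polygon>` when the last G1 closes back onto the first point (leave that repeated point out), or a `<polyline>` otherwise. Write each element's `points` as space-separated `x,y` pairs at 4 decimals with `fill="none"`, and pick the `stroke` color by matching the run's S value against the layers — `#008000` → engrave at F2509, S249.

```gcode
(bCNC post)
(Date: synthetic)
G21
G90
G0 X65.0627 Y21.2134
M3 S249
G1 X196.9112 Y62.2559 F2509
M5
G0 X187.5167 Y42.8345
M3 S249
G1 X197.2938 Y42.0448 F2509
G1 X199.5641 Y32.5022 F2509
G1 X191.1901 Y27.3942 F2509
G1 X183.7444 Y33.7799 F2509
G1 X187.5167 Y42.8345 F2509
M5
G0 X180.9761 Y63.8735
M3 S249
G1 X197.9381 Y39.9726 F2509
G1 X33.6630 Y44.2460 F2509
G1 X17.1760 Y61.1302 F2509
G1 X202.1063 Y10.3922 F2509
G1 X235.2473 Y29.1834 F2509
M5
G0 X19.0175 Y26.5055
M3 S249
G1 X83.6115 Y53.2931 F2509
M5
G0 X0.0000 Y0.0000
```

y_svg = 77.8501 − y_m. Every run uses S249, so all elements get stroke `#008000` (engrave).

[1] open run; points: 65.0627,56.6367 196.9112,15.5942

[2] closed run; points: 187.5167,35.0156 197.2938,35.8053 199.5641,45.3479 191.1901,50.4559 183.7444,44.0702

[3] open run; points: 180.9761,13.9766 197.9381,37.8775 33.6630,33.6041 17.1760,16.7199 202.1063,67.4579 235.2473,48.6667

[4] open run; points: 19.0175,51.3446 83.6115,24.5570

<svg xmlns="http://www.w3.org/2000/svg" width="246.2052mm" height="77.8501mm" viewBox="0 0 246.2052 77.8501">
  <polyline points="65.0627,56.6367 196.9112,15.5942" fill="none" stroke="#008000"/>
  <polygon points="187.5167,35.0156 197.2938,35.8053 199.5641,45.3479 191.1901,50.4559 183.7444,44.0702" fill="none" stroke="#008000"/>
  <polyline points="180.9761,13.9766 197.9381,37.8775 33.6630,33.6041 17.1760,16.7199 202.1063,67.4579 235.2473,48.6667" fill="none" stroke="#008000"/>
  <polyline points="19.0175,51.3446 83.6115,24.5570" fill="none" stroke="#008000"/>
</svg>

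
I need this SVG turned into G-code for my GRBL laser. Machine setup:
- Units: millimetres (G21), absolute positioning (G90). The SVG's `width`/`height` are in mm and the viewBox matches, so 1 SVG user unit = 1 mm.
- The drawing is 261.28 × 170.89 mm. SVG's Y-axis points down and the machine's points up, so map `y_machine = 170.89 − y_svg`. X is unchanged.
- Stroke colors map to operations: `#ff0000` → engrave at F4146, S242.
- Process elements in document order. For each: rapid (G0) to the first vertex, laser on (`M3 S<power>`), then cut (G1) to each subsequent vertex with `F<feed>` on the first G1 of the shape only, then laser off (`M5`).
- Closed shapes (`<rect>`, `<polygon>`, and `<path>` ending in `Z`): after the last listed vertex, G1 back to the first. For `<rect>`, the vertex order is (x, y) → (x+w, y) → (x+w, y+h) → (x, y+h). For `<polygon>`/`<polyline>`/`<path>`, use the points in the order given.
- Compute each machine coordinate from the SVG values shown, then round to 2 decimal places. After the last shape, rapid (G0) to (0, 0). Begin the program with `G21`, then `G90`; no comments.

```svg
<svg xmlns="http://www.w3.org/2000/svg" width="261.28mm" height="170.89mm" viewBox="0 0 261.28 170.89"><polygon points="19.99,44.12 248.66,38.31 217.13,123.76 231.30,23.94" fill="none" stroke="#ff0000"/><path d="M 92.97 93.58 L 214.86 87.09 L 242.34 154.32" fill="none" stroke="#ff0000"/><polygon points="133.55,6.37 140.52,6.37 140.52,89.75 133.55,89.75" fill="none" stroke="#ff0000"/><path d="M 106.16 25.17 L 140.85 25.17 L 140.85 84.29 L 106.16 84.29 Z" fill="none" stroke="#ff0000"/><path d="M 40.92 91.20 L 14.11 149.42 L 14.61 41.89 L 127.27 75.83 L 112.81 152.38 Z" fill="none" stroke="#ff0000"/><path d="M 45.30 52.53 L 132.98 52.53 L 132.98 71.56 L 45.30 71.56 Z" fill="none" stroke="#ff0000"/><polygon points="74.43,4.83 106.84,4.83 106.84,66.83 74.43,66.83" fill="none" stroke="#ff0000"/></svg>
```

1 u = 1 mm; y_m = 170.89 − y.

[1] `<polygon>` closed polygon, #ff0000→engrave S242 F4146: (19.99,126.77) → (248.66,132.58) → (217.13,47.13) → (231.30,146.95) → (19.99,126.77) (closed)

[2] `<path>` open polyline, #ff0000→engrave S242 F4146: (92.97,77.31) → (214.86,83.80) → (242.34,16.57)

[3] `<polygon>` rectangle, #ff0000→engrave S242 F4146: (133.55,164.52) → (140.52,164.52) → (140.52,81.14) → (133.55,81.14) → (133.55,164.52) (closed)

[4] `<path>` rectangle, #ff0000→engrave S242 F4146: (106.16,145.72) → (140.85,145.72) → (140.85,86.60) → (106.16,86.60) → (106.16,145.72) (closed)

[5] `<path>` closed polygon, #ff0000→engrave S242 F4146: (40.92,79.69) → (14.11,21.47) → (14.61,129.00) → (127.27,95.06) → (112.81,18.51) → (40.92,79.69) (closed)

[6] `<path>` rectangle, #ff0000→engrave S242 F4146: (45.30,118.36) → (132.98,118.36) → (132.98,99.33) → (45.30,99.33) → (45.30,118.36) (closed)

[7] `<polygon>` rectangle, #ff0000→engrave S242 F4146: (74.43,166.06) → (106.84,166.06) → (106.84,104.06) → (74.43,104.06) → (74.43,166.06) (closed)

G21
G90
G0 X19.99 Y126.77
M3 S242
G1 X248.66 Y132.58 F4146
G1 X217.13 Y47.13
G1 X231.30 Y146.95
G1 X19.99 Y126.77
M5
G0 X92.97 Y77.31
M3 S242
G1 X214.86 Y83.80 F4146
G1 X242.34 Y16.57
M5
G0 X133.55 Y164.52
M3 S242
G1 X140.52 Y164.52 F4146
G1 X140.52 Y81.14
G1 X133.55 Y81.14
G1 X133.55 Y164.52
M5
G0 X106.16 Y145.72
M3 S242
G1 X140.85 Y145.72 F4146
G1 X140.85 Y86.60
G1 X106.16 Y86.60
G1 X106.16 Y145.72
M5
G0 X40.92 Y79.69
M3 S242
G1 X14.11 Y21.47 F4146
G1 X14.61 Y129.00
G1 X127.27 Y95.06
G1 X112.81 Y18.51
G1 X40.92 Y79.69
M5
G0 X45.30 Y118.36
M3 S242
G1 X132.98 Y118.36 F4146
G1 X132.98 Y99.33
G1 X45.30 Y99.33
G1 X45.30 Y118.36
M5
G0 X74.43 Y166.06
M3 S242
G1 X106.84 Y166.06 F4146
G1 X106.84 Y104.06
G1 X74.43 Y104.06
G1 X74.43 Y166.06
M5
G0 X0.00 Y0.00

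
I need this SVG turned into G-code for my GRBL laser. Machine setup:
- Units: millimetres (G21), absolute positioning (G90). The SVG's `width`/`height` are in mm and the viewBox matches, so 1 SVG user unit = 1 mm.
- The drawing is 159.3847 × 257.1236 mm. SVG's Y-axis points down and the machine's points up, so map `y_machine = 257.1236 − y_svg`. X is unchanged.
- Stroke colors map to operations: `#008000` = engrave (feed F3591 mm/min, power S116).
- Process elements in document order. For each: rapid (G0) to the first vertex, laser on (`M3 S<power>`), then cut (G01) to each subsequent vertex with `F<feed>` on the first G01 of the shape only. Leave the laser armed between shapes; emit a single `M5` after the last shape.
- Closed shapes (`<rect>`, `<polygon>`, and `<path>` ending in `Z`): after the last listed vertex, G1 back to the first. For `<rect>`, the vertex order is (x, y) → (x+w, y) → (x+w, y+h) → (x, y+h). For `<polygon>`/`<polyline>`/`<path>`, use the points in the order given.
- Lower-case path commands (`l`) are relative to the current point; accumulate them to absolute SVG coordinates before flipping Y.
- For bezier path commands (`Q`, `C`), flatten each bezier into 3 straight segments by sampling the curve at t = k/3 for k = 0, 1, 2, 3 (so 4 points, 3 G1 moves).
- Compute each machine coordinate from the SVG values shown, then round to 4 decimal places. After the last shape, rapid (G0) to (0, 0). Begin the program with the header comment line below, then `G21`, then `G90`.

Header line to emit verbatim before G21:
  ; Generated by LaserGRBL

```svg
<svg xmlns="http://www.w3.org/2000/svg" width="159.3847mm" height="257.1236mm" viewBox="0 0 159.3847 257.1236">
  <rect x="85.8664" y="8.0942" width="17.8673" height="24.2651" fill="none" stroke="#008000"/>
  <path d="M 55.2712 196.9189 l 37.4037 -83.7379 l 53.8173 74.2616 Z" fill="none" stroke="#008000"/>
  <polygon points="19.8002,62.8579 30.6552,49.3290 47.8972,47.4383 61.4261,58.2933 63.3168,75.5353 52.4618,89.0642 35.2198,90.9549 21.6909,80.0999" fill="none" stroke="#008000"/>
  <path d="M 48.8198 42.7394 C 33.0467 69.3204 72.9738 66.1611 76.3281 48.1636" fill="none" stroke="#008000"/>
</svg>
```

; Generated by LaserGRBL
G21
G90
G0 X85.8664 Y249.0294
M3 S116
G01 X103.7337 Y249.0294 F3591
G01 X103.7337 Y224.7643
G01 X85.8664 Y224.7643
G01 X85.8664 Y249.0294
G0 X55.2712 Y60.2047
M3 S116
G01 X92.6749 Y143.9426 F3591
G01 X146.4922 Y69.6810
G01 X55.2712 Y60.2047
G0 X19.8002 Y194.2657
M3 S116
G01 X30.6552 Y207.7946 F3591
G01 X47.8972 Y209.6853
G01 X61.4261 Y198.8303
G01 X63.3168 Y181.5883
G01 X52.4618 Y168.0594
G01 X35.2198 Y166.1687
G01 X21.6909 Y177.0237
G01 X19.8002 Y194.2657
G0 X48.8198 Y214.3842
M3 S116
G01 X48.1959 Y197.1647 F3591
G01 X64.2004 Y196.4605
G01 X76.3281 Y208.9600
M5
G0 X0.0000 Y0.0000

1 u = 1 mm; y_m = 257.1236 − y.

[1] `<rect>` rectangle, #008000→engrave S116 F3591: (85.8664,249.0294) → (103.7337,249.0294) → (103.7337,224.7643) → (85.8664,224.7643) → (85.8664,249.0294) (closed)

[2] `<path>` regular polygon, #008000→engrave S116 F3591: (55.2712,60.2047) → (92.6749,143.9426) → (146.4922,69.6810) → (55.2712,60.2047) (closed)

[3] `<polygon>` regular polygon, #008000→engrave S116 F3591: (19.8002,194.2657) → (30.6552,207.7946) → (47.8972,209.6853) → (61.4261,198.8303) → (63.3168,181.5883) → (52.4618,168.0594) → (35.2198,166.1687) → (21.6909,177.0237) → (19.8002,194.2657) (closed)

[4] `<path>` cubic bezier, #008000→engrave S116 F3591: (48.8198,214.3842) → (48.1959,197.1647) → (64.2004,196.4605) → (76.3281,208.9600)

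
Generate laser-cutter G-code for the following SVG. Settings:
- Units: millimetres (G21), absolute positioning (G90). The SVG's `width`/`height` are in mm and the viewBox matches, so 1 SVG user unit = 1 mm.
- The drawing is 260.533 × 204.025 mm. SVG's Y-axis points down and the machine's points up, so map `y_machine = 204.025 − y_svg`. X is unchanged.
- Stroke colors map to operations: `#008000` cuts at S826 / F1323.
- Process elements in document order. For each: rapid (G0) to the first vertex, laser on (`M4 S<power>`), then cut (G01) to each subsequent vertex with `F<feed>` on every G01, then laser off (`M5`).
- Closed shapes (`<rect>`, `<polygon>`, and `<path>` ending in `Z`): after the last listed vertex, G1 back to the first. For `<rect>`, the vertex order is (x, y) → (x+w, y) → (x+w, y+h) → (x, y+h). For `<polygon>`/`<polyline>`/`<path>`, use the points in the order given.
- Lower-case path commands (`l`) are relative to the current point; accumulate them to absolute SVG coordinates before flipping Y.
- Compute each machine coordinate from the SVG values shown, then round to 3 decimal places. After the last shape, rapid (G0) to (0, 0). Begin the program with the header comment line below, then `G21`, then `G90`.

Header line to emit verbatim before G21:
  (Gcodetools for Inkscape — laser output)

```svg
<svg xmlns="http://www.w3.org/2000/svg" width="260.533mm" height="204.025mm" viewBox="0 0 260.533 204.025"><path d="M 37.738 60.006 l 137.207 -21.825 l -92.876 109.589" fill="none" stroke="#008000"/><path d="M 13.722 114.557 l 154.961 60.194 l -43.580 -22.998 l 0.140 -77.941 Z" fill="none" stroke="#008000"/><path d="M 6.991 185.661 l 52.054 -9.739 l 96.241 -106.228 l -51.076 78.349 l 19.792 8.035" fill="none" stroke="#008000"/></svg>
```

1 u = 1 mm; y_m = 204.025 − y.

[1] `<path>` open polyline, #008000→cut S826 F1323: (37.738,144.019) → (174.945,165.844) → (82.069,56.255)

[2] `<path>` closed polygon, #008000→cut S826 F1323: (13.722,89.468) → (168.683,29.274) → (125.103,52.272) → (125.243,130.213) → (13.722,89.468) (closed)

[3] `<path>` open polyline, #008000→cut S826 F1323: (6.991,18.364) → (59.045,28.103) → (155.286,134.331) → (104.210,55.982) → (124.002,47.947)

(Gcodetools for Inkscape — laser output)
G21
G90
G0 X37.738 Y144.019
M4 S826
G01 X174.945 Y165.844 F1323
G01 X82.069 Y56.255 F1323
M5
G0 X13.722 Y89.468
M4 S826
G01 X168.683 Y29.274 F1323
G01 X125.103 Y52.272 F1323
G01 X125.243 Y130.213 F1323
G01 X13.722 Y89.468 F1323
M5
G0 X6.991 Y18.364
M4 S826
G01 X59.045 Y28.103 F1323
G01 X155.286 Y134.331 F1323
G01 X104.210 Y55.982 F1323
G01 X124.002 Y47.947 F1323
M5
G0 X0.000 Y0.000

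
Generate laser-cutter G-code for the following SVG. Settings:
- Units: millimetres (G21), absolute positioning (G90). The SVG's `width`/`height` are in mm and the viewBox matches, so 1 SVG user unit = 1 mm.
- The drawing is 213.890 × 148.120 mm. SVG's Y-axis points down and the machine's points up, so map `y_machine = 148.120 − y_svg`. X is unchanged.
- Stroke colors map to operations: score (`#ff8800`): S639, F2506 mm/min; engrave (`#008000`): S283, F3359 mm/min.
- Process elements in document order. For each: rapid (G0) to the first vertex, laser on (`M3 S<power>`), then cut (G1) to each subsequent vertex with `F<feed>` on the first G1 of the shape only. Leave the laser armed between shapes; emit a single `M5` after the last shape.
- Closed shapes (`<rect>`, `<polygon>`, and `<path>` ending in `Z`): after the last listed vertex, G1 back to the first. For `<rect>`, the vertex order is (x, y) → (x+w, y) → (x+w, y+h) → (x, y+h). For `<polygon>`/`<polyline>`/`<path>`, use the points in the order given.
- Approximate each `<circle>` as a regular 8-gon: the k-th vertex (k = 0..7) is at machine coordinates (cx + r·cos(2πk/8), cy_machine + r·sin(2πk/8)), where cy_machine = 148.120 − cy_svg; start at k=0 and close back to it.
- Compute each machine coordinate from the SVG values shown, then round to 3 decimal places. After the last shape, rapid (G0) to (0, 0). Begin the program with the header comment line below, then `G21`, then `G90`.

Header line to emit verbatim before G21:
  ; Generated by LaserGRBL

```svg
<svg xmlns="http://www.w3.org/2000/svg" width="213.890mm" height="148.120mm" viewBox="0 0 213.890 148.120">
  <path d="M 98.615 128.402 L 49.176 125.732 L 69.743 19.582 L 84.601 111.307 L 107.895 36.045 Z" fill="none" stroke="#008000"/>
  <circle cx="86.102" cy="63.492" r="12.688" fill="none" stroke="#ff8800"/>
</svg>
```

viewBox `0 0 213.890 148.120` with mm width/height → 1 unit = 1 mm. Flip: y_m = 148.120 − y_svg.

**Shape 1** — `<path>` closed polygon, stroke `#008000` → engrave (S283, F3359). Machine vertices: (98.615,19.718) → (49.176,22.388) → (69.743,128.538) → (84.601,36.813) → (107.895,112.075) → (98.615,19.718). Closed: final G1 returns to the first vertex.

**Shape 2** — `<circle>` circle, stroke `#ff8800` → score (S639, F2506). Machine vertices: (98.790,84.628) → (95.074,93.600) → (86.102,97.316) → (77.130,93.600) → (73.414,84.628) → (77.130,75.656) → (86.102,71.940) → (95.074,75.656) → (98.790,84.628). Closed: final G1 returns to the first vertex.

; Generated by LaserGRBL
G21
G90
G0 X98.615 Y19.718
M3 S283
G1 X49.176 Y22.388 F3359
G1 X69.743 Y128.538
G1 X84.601 Y36.813
G1 X107.895 Y112.075
G1 X98.615 Y19.718
G0 X98.790 Y84.628
M3 S639
G1 X95.074 Y93.600 F2506
G1 X86.102 Y97.316
G1 X77.130 Y93.600
G1 X73.414 Y84.628
G1 X77.130 Y75.656
G1 X86.102 Y71.940
G1 X95.074 Y75.656
G1 X98.790 Y84.628
M5
G0 X0.000 Y0.000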